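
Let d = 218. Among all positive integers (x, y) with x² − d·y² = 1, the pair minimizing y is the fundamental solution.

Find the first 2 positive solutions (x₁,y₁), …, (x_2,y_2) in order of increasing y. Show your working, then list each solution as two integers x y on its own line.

√218 → a₀=14, period (1,3,3,1,28); ℓ=5 odd so k=9
i=0: a=14 ⇒ p=14, q=1
i=1: a=1 ⇒ p=15, q=1
…
i=3: a=3 ⇒ p=192, q=13
i=4: a=1 ⇒ p=251, q=17
i=5: a=28 ⇒ p=7220, q=489
…
i=8: a=3 ⇒ p=96370, q=6527
i=9: a=1 ⇒ p=126003, q=8534
fundamental: x₁=126003, y₁=8534  (since 15876756009 − 218·72829156 = 1)
(x_2, y_2) = (126003·126003 + 218·8534·8534, 126003·8534 + 8534·126003) = (31753512017, 2150619204)

126003 8534
31753512017 2150619204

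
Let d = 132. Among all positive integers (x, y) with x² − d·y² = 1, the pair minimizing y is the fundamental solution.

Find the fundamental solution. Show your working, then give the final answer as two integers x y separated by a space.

23 2

√132 = [11; 2,22, …], period ℓ=2 (even) → k=1
a_0=11:  p_0=11·1+0=11,  q_0=11·0+1=1
a_1=2:  p_1=2·11+1=23,  q_1=2·1+0=2
fundamental: x₁=23, y₁=2  (since 529 − 132·4 = 1)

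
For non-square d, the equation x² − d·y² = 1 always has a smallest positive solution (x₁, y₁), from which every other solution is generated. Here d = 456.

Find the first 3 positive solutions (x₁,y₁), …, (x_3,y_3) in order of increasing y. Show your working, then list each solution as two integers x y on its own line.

√456 = [21; 2,1,4,1,2,42, …], period ℓ=6 (even) → k=5
i=0: a=21 ⇒ p=21, q=1
…
i=4: a=1 ⇒ p=363, q=17
i=5: a=2 ⇒ p=1025, q=48
(x₁, y₁) = (1025, 48);  1025² − 456·48² = 1 ✓
k=2:  x_2 = 1025·1025+456·48·48 = 2101249,  y_2 = 1025·48+48·1025 = 98400
k=3:  x_3 = 1025·2101249+456·48·98400 = 4307559425,  y_3 = 1025·98400+48·2101249 = 201719952

1025 48
2101249 98400
4307559425 201719952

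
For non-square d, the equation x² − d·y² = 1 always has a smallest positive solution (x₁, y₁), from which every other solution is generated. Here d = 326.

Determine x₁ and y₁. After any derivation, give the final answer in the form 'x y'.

√326 = [18; 18,36, …], period ℓ=2 (even) → k=1
step 0: (18, 1)  from 18·(1,0) + (0,1)
step 1: (325, 18)  from 18·(18,1) + (1,0)
fundamental: x₁=325, y₁=18  (since 105625 − 326·324 = 1)

325 18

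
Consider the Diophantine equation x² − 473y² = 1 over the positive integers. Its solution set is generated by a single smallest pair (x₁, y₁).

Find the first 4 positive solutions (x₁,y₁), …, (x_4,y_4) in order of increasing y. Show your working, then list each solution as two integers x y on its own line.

87 4
15137 696
2633751 121100
458257537 21070704

d=473: √d = [21; 1,2,1,42] (ℓ=4, even), read p_3/q_3
step 0: (21, 1)  from 21·(1,0) + (0,1)
step 1: (22, 1)  from 1·(21,1) + (1,0)
step 2: (65, 3)  from 2·(22,1) + (21,1)
step 3: (87, 4)  from 1·(65,3) + (22,1)
fundamental: x₁=87, y₁=4  (since 7569 − 473·16 = 1)
(x_2, y_2) = (87·87 + 473·4·4, 87·4 + 4·87) = (15137, 696)
(x_3, y_3) = (87·15137 + 473·4·696, 87·696 + 4·15137) = (2633751, 121100)
(x_4, y_4) = (87·2633751 + 473·4·121100, 87·121100 + 4·2633751) = (458257537, 21070704)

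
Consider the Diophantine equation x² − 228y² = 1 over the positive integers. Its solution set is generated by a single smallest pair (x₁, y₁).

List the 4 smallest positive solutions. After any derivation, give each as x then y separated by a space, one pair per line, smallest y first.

√228 = [15; 10,30, …], period ℓ=2 (even) → k=1
i=0: a=15 ⇒ p=15, q=1
i=1: a=10 ⇒ p=151, q=10
→ (151, 10).  Check: 151²=22801, 228·10²=22800, difference 1.
(x_2, y_2) = (151·151 + 228·10·10, 151·10 + 10·151) = (45601, 3020)
(x_3, y_3) = (151·45601 + 228·10·3020, 151·3020 + 10·45601) = (13771351, 912030)
(x_4, y_4) = (151·13771351 + 228·10·912030, 151·912030 + 10·13771351) = (4158902401, 275430040)

151 10
45601 3020
13771351 912030
4158902401 275430040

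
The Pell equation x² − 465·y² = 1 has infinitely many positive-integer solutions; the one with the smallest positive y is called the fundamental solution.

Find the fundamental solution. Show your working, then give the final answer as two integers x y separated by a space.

d=465: √d = [21; 1,1,3,2,2,2,3,1,1,42] (ℓ=10, even), read p_9/q_9
i=0: a=21 ⇒ p=21, q=1
i=1: a=1 ⇒ p=22, q=1
i=2: a=1 ⇒ p=43, q=2
i=3: a=3 ⇒ p=151, q=7
i=4: a=2 ⇒ p=345, q=16
i=5: a=2 ⇒ p=841, q=39
…
i=7: a=3 ⇒ p=6922, q=321
i=8: a=1 ⇒ p=8949, q=415
i=9: a=1 ⇒ p=15871, q=736
fundamental: x₁=15871, y₁=736  (since 251888641 − 465·541696 = 1)

15871 736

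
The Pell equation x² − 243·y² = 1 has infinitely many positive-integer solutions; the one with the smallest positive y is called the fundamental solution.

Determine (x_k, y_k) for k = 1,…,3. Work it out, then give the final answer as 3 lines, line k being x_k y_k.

70226 4505
9863382151 632736260
1385331749802026 88869073185015

√243 → a₀=15, period (1,1,2,3,15,3,2,1,1,30); ℓ=10 even so k=9
step 0: (15, 1)  from 15·(1,0) + (0,1)
step 1: (16, 1)  from 1·(15,1) + (1,0)
step 2: (31, 2)  from 1·(16,1) + (15,1)
…
step 4: (265, 17)  from 3·(78,5) + (31,2)
…
step 6: (12424, 797)  from 3·(4053,260) + (265,17)
step 7: (28901, 1854)  from 2·(12424,797) + (4053,260)
step 8: (41325, 2651)  from 1·(28901,1854) + (12424,797)
step 9: (70226, 4505)  from 1·(41325,2651) + (28901,1854)
(x₁, y₁) = (70226, 4505);  70226² − 243·4505² = 1 ✓
k=2:  x_2 = 70226·70226+243·4505·4505 = 9863382151,  y_2 = 70226·4505+4505·70226 = 632736260
k=3:  x_3 = 70226·9863382151+243·4505·632736260 = 1385331749802026,  y_3 = 70226·632736260+4505·9863382151 = 88869073185015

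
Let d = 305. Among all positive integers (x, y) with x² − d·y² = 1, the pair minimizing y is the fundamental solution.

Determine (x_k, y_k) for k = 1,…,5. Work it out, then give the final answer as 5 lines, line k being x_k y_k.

489 28
478241 27384
467719209 26781524
457428908161 26192303088
447365004462249 25616045638540

√305 = [17; 2,6,2,34, …], period ℓ=4 (even) → k=3
i=0: a=17 ⇒ p=17, q=1
i=1: a=2 ⇒ p=35, q=2
i=2: a=6 ⇒ p=227, q=13
i=3: a=2 ⇒ p=489, q=28
fundamental: x₁=489, y₁=28  (since 239121 − 305·784 = 1)
n=2: (489,28)∘(489,28) = (489·489+305·28·28, 489·28+28·489) = (478241,27384)
n=3: (478241,27384)∘(489,28) = (489·478241+305·28·27384, 489·27384+28·478241) = (467719209,26781524)
n=4: (467719209,26781524)∘(489,28) = (489·467719209+305·28·26781524, 489·26781524+28·467719209) = (457428908161,26192303088)
n=5: (457428908161,26192303088)∘(489,28) = (489·457428908161+305·28·26192303088, 489·26192303088+28·457428908161) = (447365004462249,25616045638540)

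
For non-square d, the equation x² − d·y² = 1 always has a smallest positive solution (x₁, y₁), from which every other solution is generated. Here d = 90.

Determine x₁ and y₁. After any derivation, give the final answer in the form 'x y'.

19 2

√90 → a₀=9, period (2,18); ℓ=2 even so k=1
step 0: (9, 1)  from 9·(1,0) + (0,1)
step 1: (19, 2)  from 2·(9,1) + (1,0)
fundamental: x₁=19, y₁=2  (since 361 − 90·4 = 1)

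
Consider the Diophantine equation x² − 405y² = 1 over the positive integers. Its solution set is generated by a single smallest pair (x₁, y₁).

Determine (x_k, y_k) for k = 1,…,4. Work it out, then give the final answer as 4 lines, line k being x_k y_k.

√405 → a₀=20, period (8,40); ℓ=2 even so k=1
k=0  a_k=20  p_k/q_k = 20/1
k=1  a_k=8  p_k/q_k = 161/8
(x₁, y₁) = (161, 8);  161² − 405·8² = 1 ✓
n=2: (161,8)∘(161,8) = (161·161+405·8·8, 161·8+8·161) = (51841,2576)
n=3: (51841,2576)∘(161,8) = (161·51841+405·8·2576, 161·2576+8·51841) = (16692641,829464)
n=4: (16692641,829464)∘(161,8) = (161·16692641+405·8·829464, 161·829464+8·16692641) = (5374978561,267084832)

161 8
51841 2576
16692641 829464
5374978561 267084832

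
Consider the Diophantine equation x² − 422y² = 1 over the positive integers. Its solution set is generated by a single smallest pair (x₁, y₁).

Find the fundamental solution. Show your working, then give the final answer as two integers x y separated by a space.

7022501 341850

d=422: √d = [20; 1,1,5,2,1,…,1,1,40] (ℓ=14, even), read p_13/q_13
i=0: a=20 ⇒ p=20, q=1
i=1: a=1 ⇒ p=21, q=1
i=2: a=1 ⇒ p=41, q=2
i=3: a=5 ⇒ p=226, q=11
…
i=5: a=1 ⇒ p=719, q=35
…
i=10: a=2 ⇒ p=598859, q=29152
i=11: a=5 ⇒ p=3211821, q=156349
i=12: a=1 ⇒ p=3810680, q=185501
i=13: a=1 ⇒ p=7022501, q=341850
fundamental: x₁=7022501, y₁=341850  (since 49315520295001 − 422·116861422500 = 1)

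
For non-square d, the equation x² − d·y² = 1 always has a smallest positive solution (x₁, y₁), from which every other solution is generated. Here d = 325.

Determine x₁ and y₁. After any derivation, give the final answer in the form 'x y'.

[18; 36] for √325; ℓ=1 ⇒ convergent index 1
k=0  a_k=18  p_k/q_k = 18/1
k=1  a_k=36  p_k/q_k = 649/36
fundamental: x₁=649, y₁=36  (since 421201 − 325·1296 = 1)

649 36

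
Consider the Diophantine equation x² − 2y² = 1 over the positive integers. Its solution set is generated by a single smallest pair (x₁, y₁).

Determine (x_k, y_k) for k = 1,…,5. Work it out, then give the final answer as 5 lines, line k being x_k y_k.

3 2
17 12
99 70
577 408
3363 2378

d=2: √d = [1; 2] (ℓ=1, odd), read p_1/q_1
k=0  a_k=1  p_k/q_k = 1/1
k=1  a_k=2  p_k/q_k = 3/2
fundamental: x₁=3, y₁=2  (since 9 − 2·4 = 1)
(x_2, y_2) = (3·3 + 2·2·2, 3·2 + 2·3) = (17, 12)
(x_3, y_3) = (3·17 + 2·2·12, 3·12 + 2·17) = (99, 70)
(x_4, y_4) = (3·99 + 2·2·70, 3·70 + 2·99) = (577, 408)
(x_5, y_5) = (3·577 + 2·2·408, 3·408 + 2·577) = (3363, 2378)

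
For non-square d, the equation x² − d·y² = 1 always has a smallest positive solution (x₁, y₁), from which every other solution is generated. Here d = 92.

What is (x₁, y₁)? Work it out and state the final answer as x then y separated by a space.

1151 120

√92 → a₀=9, period (1,1,2,4,2,1,1,18); ℓ=8 even so k=7
step 0: (9, 1)  from 9·(1,0) + (0,1)
…
step 4: (211, 22)  from 4·(48,5) + (19,2)
…
step 6: (681, 71)  from 1·(470,49) + (211,22)
step 7: (1151, 120)  from 1·(681,71) + (470,49)
fundamental: x₁=1151, y₁=120  (since 1324801 − 92·14400 = 1)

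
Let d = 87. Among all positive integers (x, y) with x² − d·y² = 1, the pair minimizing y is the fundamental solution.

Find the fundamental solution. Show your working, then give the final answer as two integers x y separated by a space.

√87 = [9; 3,18, …], period ℓ=2 (even) → k=1
a_0=9:  p_0=9·1+0=9,  q_0=9·0+1=1
a_1=3:  p_1=3·9+1=28,  q_1=3·1+0=3
fundamental: x₁=28, y₁=3  (since 784 − 87·9 = 1)

28 3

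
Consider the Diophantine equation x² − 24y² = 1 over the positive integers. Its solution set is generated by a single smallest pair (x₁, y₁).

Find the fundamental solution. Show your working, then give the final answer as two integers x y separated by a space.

√24 → a₀=4, period (1,8); ℓ=2 even so k=1
a_0=4:  p_0=4·1+0=4,  q_0=4·0+1=1
a_1=1:  p_1=1·4+1=5,  q_1=1·1+0=1
fundamental: x₁=5, y₁=1  (since 25 − 24·1 = 1)

5 1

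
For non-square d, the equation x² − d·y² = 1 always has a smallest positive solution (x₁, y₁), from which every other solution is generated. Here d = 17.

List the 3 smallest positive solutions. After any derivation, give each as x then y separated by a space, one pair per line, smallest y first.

33 8
2177 528
143649 34840

√17 = [4; 8, …], period ℓ=1 (odd) → k=1
a_0=4:  p_0=4·1+0=4,  q_0=4·0+1=1
a_1=8:  p_1=8·4+1=33,  q_1=8·1+0=8
→ (33, 8).  Check: 33²=1089, 17·8²=1088, difference 1.
(33+8√17)^2 = 2177 + 528√17
(33+8√17)^3 = 143649 + 34840√17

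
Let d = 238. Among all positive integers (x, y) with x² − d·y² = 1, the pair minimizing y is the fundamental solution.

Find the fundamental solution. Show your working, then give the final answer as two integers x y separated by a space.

11663 756

√238 = [15; 2,2,1,14,1,2,2,30, …], period ℓ=8 (even) → k=7
k=0  a_k=15  p_k/q_k = 15/1
k=1  a_k=2  p_k/q_k = 31/2
k=2  a_k=2  p_k/q_k = 77/5
k=3  a_k=1  p_k/q_k = 108/7
…
k=5  a_k=1  p_k/q_k = 1697/110
k=6  a_k=2  p_k/q_k = 4983/323
k=7  a_k=2  p_k/q_k = 11663/756
fundamental: x₁=11663, y₁=756  (since 136025569 − 238·571536 = 1)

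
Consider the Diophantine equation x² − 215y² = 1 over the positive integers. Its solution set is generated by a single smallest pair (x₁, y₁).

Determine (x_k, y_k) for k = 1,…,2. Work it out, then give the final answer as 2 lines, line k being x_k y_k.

44 3
3871 264

d=215: √d = [14; 1,1,1,28] (ℓ=4, even), read p_3/q_3
i=0: a=14 ⇒ p=14, q=1
…
i=2: a=1 ⇒ p=29, q=2
i=3: a=1 ⇒ p=44, q=3
fundamental: x₁=44, y₁=3  (since 1936 − 215·9 = 1)
n=2: (44,3)∘(44,3) = (44·44+215·3·3, 44·3+3·44) = (3871,264)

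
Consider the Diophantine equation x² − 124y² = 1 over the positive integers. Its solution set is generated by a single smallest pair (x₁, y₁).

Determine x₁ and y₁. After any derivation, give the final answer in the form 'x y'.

4620799 414960

√124 = [11; 7,2,1,1,1,…,2,7,22, …], period ℓ=16 (even) → k=15
a_0=11:  p_0=11·1+0=11,  q_0=11·0+1=1
a_1=7:  p_1=7·11+1=78,  q_1=7·1+0=7
a_2=2:  p_2=2·78+11=167,  q_2=2·7+1=15
a_3=1:  p_3=1·167+78=245,  q_3=1·15+7=22
…
a_5=1:  p_5=1·412+245=657,  q_5=1·37+22=59
a_6=3:  p_6=3·657+412=2383,  q_6=3·59+37=214
…
a_8=4:  p_8=4·3040+2383=14543,  q_8=4·273+214=1306
a_9=1:  p_9=1·14543+3040=17583,  q_9=1·1306+273=1579
a_10=3:  p_10=3·17583+14543=67292,  q_10=3·1579+1306=6043
a_11=1:  p_11=1·67292+17583=84875,  q_11=1·6043+1579=7622
a_12=1:  p_12=1·84875+67292=152167,  q_12=1·7622+6043=13665
a_13=1:  p_13=1·152167+84875=237042,  q_13=1·13665+7622=21287
a_14=2:  p_14=2·237042+152167=626251,  q_14=2·21287+13665=56239
a_15=7:  p_15=7·626251+237042=4620799,  q_15=7·56239+21287=414960
fundamental: x₁=4620799, y₁=414960  (since 21351783398401 − 124·172191801600 = 1)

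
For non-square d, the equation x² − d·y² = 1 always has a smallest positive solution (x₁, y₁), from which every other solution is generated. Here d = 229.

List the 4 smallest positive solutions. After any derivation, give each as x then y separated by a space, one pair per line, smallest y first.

√229 = [15; 7,1,1,7,30, …], period ℓ=5 (odd) → k=9
step 0: (15, 1)  from 15·(1,0) + (0,1)
step 1: (106, 7)  from 7·(15,1) + (1,0)
step 2: (121, 8)  from 1·(106,7) + (15,1)
step 3: (227, 15)  from 1·(121,8) + (106,7)
step 4: (1710, 113)  from 7·(227,15) + (121,8)
…
step 7: (413926, 27353)  from 1·(362399,23948) + (51527,3405)
step 8: (776325, 51301)  from 1·(413926,27353) + (362399,23948)
step 9: (5848201, 386460)  from 7·(776325,51301) + (413926,27353)
fundamental: x₁=5848201, y₁=386460  (since 34201454936401 − 229·149351331600 = 1)
(x_2, y_2) = (5848201·5848201 + 229·386460·386460, 5848201·386460 + 386460·5848201) = (68402909872801, 4520191516920)
(x_3, y_3) = (5848201·68402909872801 + 229·386460·4520191516920, 5848201·4520191516920 + 386460·68402909872801) = (800067931842043513801, 52869977098885735380)
(x_4, y_4) = (5848201·800067931842043513801 + 229·386460·52869977098885735380, 5848201·52869977098885735380 + 386460·800067931842043513801) = (9357916158133073035999171201, 618388505879356792878585840)

5848201 386460
68402909872801 4520191516920
800067931842043513801 52869977098885735380
9357916158133073035999171201 618388505879356792878585840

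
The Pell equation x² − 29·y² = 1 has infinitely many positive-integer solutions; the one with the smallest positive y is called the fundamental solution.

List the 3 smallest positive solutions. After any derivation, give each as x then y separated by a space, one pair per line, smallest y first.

√29 = [5; 2,1,1,2,10, …], period ℓ=5 (odd) → k=9
a_0=5:  p_0=5·1+0=5,  q_0=5·0+1=1
…
a_2=1:  p_2=1·11+5=16,  q_2=1·2+1=3
…
a_6=2:  p_6=2·727+70=1524,  q_6=2·135+13=283
…
a_8=1:  p_8=1·2251+1524=3775,  q_8=1·418+283=701
a_9=2:  p_9=2·3775+2251=9801,  q_9=2·701+418=1820
→ (9801, 1820).  Check: 9801²=96059601, 29·1820²=96059600, difference 1.
k=2:  x_2 = 9801·9801+29·1820·1820 = 192119201,  y_2 = 9801·1820+1820·9801 = 35675640
k=3:  x_3 = 9801·192119201+29·1820·35675640 = 3765920568201,  y_3 = 9801·35675640+1820·192119201 = 699313893460

9801 1820
192119201 35675640
3765920568201 699313893460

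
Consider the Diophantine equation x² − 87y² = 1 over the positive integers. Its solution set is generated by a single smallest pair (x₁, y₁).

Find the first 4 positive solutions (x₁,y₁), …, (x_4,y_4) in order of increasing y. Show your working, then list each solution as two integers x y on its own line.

√87 = [9; 3,18, …], period ℓ=2 (even) → k=1
k=0  a_k=9  p_k/q_k = 9/1
k=1  a_k=3  p_k/q_k = 28/3
→ (28, 3).  Check: 28²=784, 87·3²=783, difference 1.
(28+3√87)^2 = 1567 + 168√87
(28+3√87)^3 = 87724 + 9405√87
(28+3√87)^4 = 4910977 + 526512√87

28 3
1567 168
87724 9405
4910977 526512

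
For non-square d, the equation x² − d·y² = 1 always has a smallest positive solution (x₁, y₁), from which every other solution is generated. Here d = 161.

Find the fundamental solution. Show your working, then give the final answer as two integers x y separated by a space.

[12; 1,2,4,1,2,1,4,2,1,24] for √161; ℓ=10 ⇒ convergent index 9
step 0: (12, 1)  from 12·(1,0) + (0,1)
step 1: (13, 1)  from 1·(12,1) + (1,0)
step 2: (38, 3)  from 2·(13,1) + (12,1)
step 3: (165, 13)  from 4·(38,3) + (13,1)
…
step 5: (571, 45)  from 2·(203,16) + (165,13)
step 6: (774, 61)  from 1·(571,45) + (203,16)
step 7: (3667, 289)  from 4·(774,61) + (571,45)
step 8: (8108, 639)  from 2·(3667,289) + (774,61)
step 9: (11775, 928)  from 1·(8108,639) + (3667,289)
fundamental: x₁=11775, y₁=928  (since 138650625 − 161·861184 = 1)

11775 928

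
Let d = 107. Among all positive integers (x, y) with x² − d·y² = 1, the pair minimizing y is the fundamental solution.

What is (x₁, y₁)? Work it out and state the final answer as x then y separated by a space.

962 93

[10; 2,1,9,1,2,20] for √107; ℓ=6 ⇒ convergent index 5
a_0=10:  p_0=10·1+0=10,  q_0=10·0+1=1
a_1=2:  p_1=2·10+1=21,  q_1=2·1+0=2
a_2=1:  p_2=1·21+10=31,  q_2=1·2+1=3
…
a_4=1:  p_4=1·300+31=331,  q_4=1·29+3=32
a_5=2:  p_5=2·331+300=962,  q_5=2·32+29=93
(x₁, y₁) = (962, 93);  962² − 107·93² = 1 ✓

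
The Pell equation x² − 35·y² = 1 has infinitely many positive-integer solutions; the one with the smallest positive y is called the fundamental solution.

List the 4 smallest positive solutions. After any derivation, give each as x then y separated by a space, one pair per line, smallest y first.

6 1
71 12
846 143
10081 1704

[5; 1,10] for √35; ℓ=2 ⇒ convergent index 1
i=0: a=5 ⇒ p=5, q=1
i=1: a=1 ⇒ p=6, q=1
fundamental: x₁=6, y₁=1  (since 36 − 35·1 = 1)
k=2:  x_2 = 6·6+35·1·1 = 71,  y_2 = 6·1+1·6 = 12
k=3:  x_3 = 6·71+35·1·12 = 846,  y_3 = 6·12+1·71 = 143
k=4:  x_4 = 6·846+35·1·143 = 10081,  y_4 = 6·143+1·846 = 1704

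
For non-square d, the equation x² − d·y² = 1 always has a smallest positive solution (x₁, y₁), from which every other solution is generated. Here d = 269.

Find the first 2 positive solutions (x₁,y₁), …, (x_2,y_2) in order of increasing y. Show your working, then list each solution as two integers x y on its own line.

13449 820
361751201 22056360

[16; 2,2,32] for √269; ℓ=3 ⇒ convergent index 5
step 0: (16, 1)  from 16·(1,0) + (0,1)
step 1: (33, 2)  from 2·(16,1) + (1,0)
step 2: (82, 5)  from 2·(33,2) + (16,1)
step 3: (2657, 162)  from 32·(82,5) + (33,2)
step 4: (5396, 329)  from 2·(2657,162) + (82,5)
step 5: (13449, 820)  from 2·(5396,329) + (2657,162)
(x₁, y₁) = (13449, 820);  13449² − 269·820² = 1 ✓
k=2:  x_2 = 13449·13449+269·820·820 = 361751201,  y_2 = 13449·820+820·13449 = 22056360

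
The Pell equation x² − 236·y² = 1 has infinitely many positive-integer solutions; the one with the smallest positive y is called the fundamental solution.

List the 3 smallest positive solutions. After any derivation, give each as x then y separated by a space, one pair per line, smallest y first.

√236 = [15; 2,1,3,5,1,6,1,5,3,1,2,30, …], period ℓ=12 (even) → k=11
i=0: a=15 ⇒ p=15, q=1
…
i=3: a=3 ⇒ p=169, q=11
…
i=7: a=1 ⇒ p=8311, q=541
…
i=10: a=1 ⇒ p=203535, q=13249
i=11: a=2 ⇒ p=561799, q=36570
fundamental: x₁=561799, y₁=36570  (since 315618116401 − 236·1337364900 = 1)
n=2: (561799,36570)∘(561799,36570) = (561799·561799+236·36570·36570, 561799·36570+36570·561799) = (631236232801,41089978860)
n=3: (631236232801,41089978860)∘(561799,36570) = (561799·631236232801+236·36570·41089978860, 561799·41089978860+36570·631236232801) = (709255768702176199,46168618067101710)

561799 36570
631236232801 41089978860
709255768702176199 46168618067101710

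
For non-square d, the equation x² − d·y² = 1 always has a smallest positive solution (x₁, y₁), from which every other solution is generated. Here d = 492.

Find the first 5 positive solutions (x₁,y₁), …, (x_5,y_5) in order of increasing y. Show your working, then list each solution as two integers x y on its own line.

29767 1342
1772148577 79894628
105503093353351 4756446782010
6281021157926249857 283170302640288712
373934313510478265633287 16858260792630501398198

d=492: √d = [22; 5,1,1,10,1,1,5,44] (ℓ=8, even), read p_7/q_7
k=0  a_k=22  p_k/q_k = 22/1
…
k=2  a_k=1  p_k/q_k = 133/6
k=3  a_k=1  p_k/q_k = 244/11
…
k=5  a_k=1  p_k/q_k = 2817/127
k=6  a_k=1  p_k/q_k = 5390/243
k=7  a_k=5  p_k/q_k = 29767/1342
(x₁, y₁) = (29767, 1342);  29767² − 492·1342² = 1 ✓
n=2: (29767,1342)∘(29767,1342) = (29767·29767+492·1342·1342, 29767·1342+1342·29767) = (1772148577,79894628)
n=3: (1772148577,79894628)∘(29767,1342) = (29767·1772148577+492·1342·79894628, 29767·79894628+1342·1772148577) = (105503093353351,4756446782010)
n=4: (105503093353351,4756446782010)∘(29767,1342) = (29767·105503093353351+492·1342·4756446782010, 29767·4756446782010+1342·105503093353351) = (6281021157926249857,283170302640288712)
n=5: (6281021157926249857,283170302640288712)∘(29767,1342) = (29767·6281021157926249857+492·1342·283170302640288712, 29767·283170302640288712+1342·6281021157926249857) = (373934313510478265633287,16858260792630501398198)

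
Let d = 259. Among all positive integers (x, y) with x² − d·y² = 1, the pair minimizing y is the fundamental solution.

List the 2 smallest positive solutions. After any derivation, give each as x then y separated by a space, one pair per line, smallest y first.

[16; 10,1,2,3,4,3,2,1,10,32] for √259; ℓ=10 ⇒ convergent index 9
a_0=16:  p_0=16·1+0=16,  q_0=16·0+1=1
…
a_2=1:  p_2=1·161+16=177,  q_2=1·10+1=11
a_3=2:  p_3=2·177+161=515,  q_3=2·11+10=32
…
a_7=2:  p_7=2·23931+7403=55265,  q_7=2·1487+460=3434
a_8=1:  p_8=1·55265+23931=79196,  q_8=1·3434+1487=4921
a_9=10:  p_9=10·79196+55265=847225,  q_9=10·4921+3434=52644
(x₁, y₁) = (847225, 52644);  847225² − 259·52644² = 1 ✓
(847225+52644√259)^2 = 1435580401249 + 89202625800√259

847225 52644
1435580401249 89202625800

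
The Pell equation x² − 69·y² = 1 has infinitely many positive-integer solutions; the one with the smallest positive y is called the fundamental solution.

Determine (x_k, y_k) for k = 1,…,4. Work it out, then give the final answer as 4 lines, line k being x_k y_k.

√69 → a₀=8, period (3,3,1,4,1,3,3,16); ℓ=8 even so k=7
k=0  a_k=8  p_k/q_k = 8/1
k=1  a_k=3  p_k/q_k = 25/3
k=2  a_k=3  p_k/q_k = 83/10
…
k=4  a_k=4  p_k/q_k = 515/62
k=5  a_k=1  p_k/q_k = 623/75
k=6  a_k=3  p_k/q_k = 2384/287
k=7  a_k=3  p_k/q_k = 7775/936
fundamental: x₁=7775, y₁=936  (since 60450625 − 69·876096 = 1)
(x_2, y_2) = (7775·7775 + 69·936·936, 7775·936 + 936·7775) = (120901249, 14554800)
(x_3, y_3) = (7775·120901249 + 69·936·14554800, 7775·14554800 + 936·120901249) = (1880014414175, 226327139064)
(x_4, y_4) = (7775·1880014414175 + 69·936·226327139064, 7775·226327139064 + 936·1880014414175) = (29234224019520001, 3519386997890400)

7775 936
120901249 14554800
1880014414175 226327139064
29234224019520001 3519386997890400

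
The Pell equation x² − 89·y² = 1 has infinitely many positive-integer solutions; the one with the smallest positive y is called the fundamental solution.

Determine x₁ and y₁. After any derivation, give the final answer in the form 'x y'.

500001 53000

√89 = [9; 2,3,3,2,18, …], period ℓ=5 (odd) → k=9
k=0  a_k=9  p_k/q_k = 9/1
k=1  a_k=2  p_k/q_k = 19/2
k=2  a_k=3  p_k/q_k = 66/7
…
k=4  a_k=2  p_k/q_k = 500/53
k=5  a_k=18  p_k/q_k = 9217/977
k=6  a_k=2  p_k/q_k = 18934/2007
k=7  a_k=3  p_k/q_k = 66019/6998
k=8  a_k=3  p_k/q_k = 216991/23001
k=9  a_k=2  p_k/q_k = 500001/53000
fundamental: x₁=500001, y₁=53000  (since 250001000001 − 89·2809000000 = 1)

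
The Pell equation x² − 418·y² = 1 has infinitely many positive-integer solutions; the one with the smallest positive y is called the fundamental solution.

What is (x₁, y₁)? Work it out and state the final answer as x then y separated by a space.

33857 1656

d=418: √d = [20; 2,4,20,4,2,40] (ℓ=6, even), read p_5/q_5
k=0  a_k=20  p_k/q_k = 20/1
k=1  a_k=2  p_k/q_k = 41/2
k=2  a_k=4  p_k/q_k = 184/9
…
k=4  a_k=4  p_k/q_k = 15068/737
k=5  a_k=2  p_k/q_k = 33857/1656
(x₁, y₁) = (33857, 1656);  33857² − 418·1656² = 1 ✓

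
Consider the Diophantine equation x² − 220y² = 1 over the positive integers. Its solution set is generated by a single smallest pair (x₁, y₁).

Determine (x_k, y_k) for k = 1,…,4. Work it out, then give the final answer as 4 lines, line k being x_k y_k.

√220 = [14; 1,4,1,28, …], period ℓ=4 (even) → k=3
a_0=14:  p_0=14·1+0=14,  q_0=14·0+1=1
a_1=1:  p_1=1·14+1=15,  q_1=1·1+0=1
a_2=4:  p_2=4·15+14=74,  q_2=4·1+1=5
a_3=1:  p_3=1·74+15=89,  q_3=1·5+1=6
(x₁, y₁) = (89, 6);  89² − 220·6² = 1 ✓
n=2: (89,6)∘(89,6) = (89·89+220·6·6, 89·6+6·89) = (15841,1068)
n=3: (15841,1068)∘(89,6) = (89·15841+220·6·1068, 89·1068+6·15841) = (2819609,190098)
n=4: (2819609,190098)∘(89,6) = (89·2819609+220·6·190098, 89·190098+6·2819609) = (501874561,33836376)

89 6
15841 1068
2819609 190098
501874561 33836376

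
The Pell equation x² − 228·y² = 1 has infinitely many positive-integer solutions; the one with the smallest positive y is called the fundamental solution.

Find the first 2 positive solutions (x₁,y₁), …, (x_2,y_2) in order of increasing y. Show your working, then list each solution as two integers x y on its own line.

151 10
45601 3020

[15; 10,30] for √228; ℓ=2 ⇒ convergent index 1
a_0=15:  p_0=15·1+0=15,  q_0=15·0+1=1
a_1=10:  p_1=10·15+1=151,  q_1=10·1+0=10
→ (151, 10).  Check: 151²=22801, 228·10²=22800, difference 1.
n=2: (151,10)∘(151,10) = (151·151+228·10·10, 151·10+10·151) = (45601,3020)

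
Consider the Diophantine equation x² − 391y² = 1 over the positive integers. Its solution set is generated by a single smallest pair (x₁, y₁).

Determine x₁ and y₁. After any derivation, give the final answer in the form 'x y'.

d=391: √d = [19; 1,3,2,2,1,…,3,1,38] (ℓ=16, even), read p_15/q_15
step 0: (19, 1)  from 19·(1,0) + (0,1)
…
step 6: (1048, 53)  from 1·(613,31) + (435,22)
…
step 8: (52519, 2656)  from 19·(2709,137) + (1048,53)
step 9: (107747, 5449)  from 2·(52519,2656) + (2709,137)
…
step 11: (268013, 13554)  from 1·(160266,8105) + (107747,5449)
step 12: (696292, 35213)  from 2·(268013,13554) + (160266,8105)
…
step 14: (5678083, 287153)  from 3·(1660597,83980) + (696292,35213)
step 15: (7338680, 371133)  from 1·(5678083,287153) + (1660597,83980)
→ (7338680, 371133).  Check: 7338680²=53856224142400, 391·371133²=53856224142399, difference 1.

7338680 371133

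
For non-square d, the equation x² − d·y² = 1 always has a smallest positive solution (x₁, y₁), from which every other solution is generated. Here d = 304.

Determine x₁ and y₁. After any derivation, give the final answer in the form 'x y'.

57799 3315

[17; 2,3,2,1,1,1,1,1,2,3,2,34] for √304; ℓ=12 ⇒ convergent index 11
k=0  a_k=17  p_k/q_k = 17/1
k=1  a_k=2  p_k/q_k = 35/2
k=2  a_k=3  p_k/q_k = 122/7
…
k=4  a_k=1  p_k/q_k = 401/23
k=5  a_k=1  p_k/q_k = 680/39
k=6  a_k=1  p_k/q_k = 1081/62
k=7  a_k=1  p_k/q_k = 1761/101
k=8  a_k=1  p_k/q_k = 2842/163
k=9  a_k=2  p_k/q_k = 7445/427
k=10  a_k=3  p_k/q_k = 25177/1444
k=11  a_k=2  p_k/q_k = 57799/3315
→ (57799, 3315).  Check: 57799²=3340724401, 304·3315²=3340724400, difference 1.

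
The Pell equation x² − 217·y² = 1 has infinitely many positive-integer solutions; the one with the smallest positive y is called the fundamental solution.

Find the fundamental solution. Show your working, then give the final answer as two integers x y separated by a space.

3844063 260952

√217 → a₀=14, period (1,2,1,2,1,…,2,1,28); ℓ=16 even so k=15
k=0  a_k=14  p_k/q_k = 14/1
k=1  a_k=1  p_k/q_k = 15/1
…
k=5  a_k=1  p_k/q_k = 221/15
…
k=9  a_k=9  p_k/q_k = 139163/9447
k=10  a_k=1  p_k/q_k = 154218/10469
k=11  a_k=1  p_k/q_k = 293381/19916
…
k=14  a_k=2  p_k/q_k = 2809702/190735
k=15  a_k=1  p_k/q_k = 3844063/260952
fundamental: x₁=3844063, y₁=260952  (since 14776820347969 − 217·68095946304 = 1)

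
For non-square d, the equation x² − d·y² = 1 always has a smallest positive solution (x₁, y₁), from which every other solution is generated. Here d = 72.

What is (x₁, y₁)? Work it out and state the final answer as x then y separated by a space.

√72 = [8; 2,16, …], period ℓ=2 (even) → k=1
a_0=8:  p_0=8·1+0=8,  q_0=8·0+1=1
a_1=2:  p_1=2·8+1=17,  q_1=2·1+0=2
(x₁, y₁) = (17, 2);  17² − 72·2² = 1 ✓

17 2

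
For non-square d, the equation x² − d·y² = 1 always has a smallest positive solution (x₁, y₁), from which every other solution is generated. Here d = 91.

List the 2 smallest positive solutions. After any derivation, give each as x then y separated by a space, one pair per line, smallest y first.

d=91: √d = [9; 1,1,5,1,5,1,1,18] (ℓ=8, even), read p_7/q_7
a_0=9:  p_0=9·1+0=9,  q_0=9·0+1=1
…
a_5=5:  p_5=5·124+105=725,  q_5=5·13+11=76
a_6=1:  p_6=1·725+124=849,  q_6=1·76+13=89
a_7=1:  p_7=1·849+725=1574,  q_7=1·89+76=165
fundamental: x₁=1574, y₁=165  (since 2477476 − 91·27225 = 1)
(1574+165√91)^2 = 4954951 + 519420√91

1574 165
4954951 519420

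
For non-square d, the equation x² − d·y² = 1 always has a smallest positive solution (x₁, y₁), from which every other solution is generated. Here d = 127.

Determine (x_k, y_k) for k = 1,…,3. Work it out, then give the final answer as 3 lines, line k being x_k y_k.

4730624 419775
44757606858751 3971595379200
423462818377139450624 37576248838264821825

[11; 3,1,2,2,7,11,7,2,2,1,3,22] for √127; ℓ=12 ⇒ convergent index 11
i=0: a=11 ⇒ p=11, q=1
i=1: a=3 ⇒ p=34, q=3
i=2: a=1 ⇒ p=45, q=4
i=3: a=2 ⇒ p=124, q=11
i=4: a=2 ⇒ p=293, q=26
i=5: a=7 ⇒ p=2175, q=193
…
i=10: a=1 ⇒ p=1274561, q=113099
i=11: a=3 ⇒ p=4730624, q=419775
(x₁, y₁) = (4730624, 419775);  4730624² − 127·419775² = 1 ✓
(x_2, y_2) = (4730624·4730624 + 127·419775·419775, 4730624·419775 + 419775·4730624) = (44757606858751, 3971595379200)
(x_3, y_3) = (4730624·44757606858751 + 127·419775·3971595379200, 4730624·3971595379200 + 419775·44757606858751) = (423462818377139450624, 37576248838264821825)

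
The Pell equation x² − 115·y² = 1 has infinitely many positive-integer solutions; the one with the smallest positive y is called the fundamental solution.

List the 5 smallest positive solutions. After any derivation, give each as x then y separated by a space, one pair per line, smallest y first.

[10; 1,2,1,1,1,1,1,2,1,20] for √115; ℓ=10 ⇒ convergent index 9
step 0: (10, 1)  from 10·(1,0) + (0,1)
…
step 3: (43, 4)  from 1·(32,3) + (11,1)
step 4: (75, 7)  from 1·(43,4) + (32,3)
…
step 7: (311, 29)  from 1·(193,18) + (118,11)
step 8: (815, 76)  from 2·(311,29) + (193,18)
step 9: (1126, 105)  from 1·(815,76) + (311,29)
fundamental: x₁=1126, y₁=105  (since 1267876 − 115·11025 = 1)
(1126+105√115)^2 = 2535751 + 236460√115
(1126+105√115)^3 = 5710510126 + 532507815√115
(1126+105√115)^4 = 12860066268001 + 1199207362920√115
(1126+105√115)^5 = 28960863525028126 + 2700614448788025√115

1126 105
2535751 236460
5710510126 532507815
12860066268001 1199207362920
28960863525028126 2700614448788025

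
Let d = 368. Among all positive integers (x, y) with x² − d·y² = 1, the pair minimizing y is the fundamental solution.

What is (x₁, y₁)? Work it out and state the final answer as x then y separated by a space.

1151 60

√368 = [19; 5,2,5,38, …], period ℓ=4 (even) → k=3
a_0=19:  p_0=19·1+0=19,  q_0=19·0+1=1
a_1=5:  p_1=5·19+1=96,  q_1=5·1+0=5
a_2=2:  p_2=2·96+19=211,  q_2=2·5+1=11
a_3=5:  p_3=5·211+96=1151,  q_3=5·11+5=60
fundamental: x₁=1151, y₁=60  (since 1324801 − 368·3600 = 1)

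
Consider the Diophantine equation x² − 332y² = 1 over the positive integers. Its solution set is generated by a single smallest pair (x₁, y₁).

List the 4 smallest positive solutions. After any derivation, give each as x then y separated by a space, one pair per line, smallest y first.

d=332: √d = [18; 4,1,1,8,1,1,4,36] (ℓ=8, even), read p_7/q_7
step 0: (18, 1)  from 18·(1,0) + (0,1)
…
step 2: (91, 5)  from 1·(73,4) + (18,1)
step 3: (164, 9)  from 1·(91,5) + (73,4)
step 4: (1403, 77)  from 8·(164,9) + (91,5)
step 5: (1567, 86)  from 1·(1403,77) + (164,9)
step 6: (2970, 163)  from 1·(1567,86) + (1403,77)
step 7: (13447, 738)  from 4·(2970,163) + (1567,86)
fundamental: x₁=13447, y₁=738  (since 180821809 − 332·544644 = 1)
(x_2, y_2) = (13447·13447 + 332·738·738, 13447·738 + 738·13447) = (361643617, 19847772)
(x_3, y_3) = (13447·361643617 + 332·738·19847772, 13447·19847772 + 738·361643617) = (9726043422151, 533785979430)
(x_4, y_4) = (13447·9726043422151 + 332·738·533785979430, 13447·533785979430 + 738·9726043422151) = (261572211433685377, 14355640110942648)

13447 738
361643617 19847772
9726043422151 533785979430
261572211433685377 14355640110942648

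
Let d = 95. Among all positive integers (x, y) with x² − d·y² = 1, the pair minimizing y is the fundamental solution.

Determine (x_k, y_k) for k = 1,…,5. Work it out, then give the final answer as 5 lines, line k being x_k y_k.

d=95: √d = [9; 1,2,1,18] (ℓ=4, even), read p_3/q_3
a_0=9:  p_0=9·1+0=9,  q_0=9·0+1=1
…
a_2=2:  p_2=2·10+9=29,  q_2=2·1+1=3
a_3=1:  p_3=1·29+10=39,  q_3=1·3+1=4
→ (39, 4).  Check: 39²=1521, 95·4²=1520, difference 1.
(39+4√95)^2 = 3041 + 312√95
(39+4√95)^3 = 237159 + 24332√95
(39+4√95)^4 = 18495361 + 1897584√95
(39+4√95)^5 = 1442400999 + 147987220√95

39 4
3041 312
237159 24332
18495361 1897584
1442400999 147987220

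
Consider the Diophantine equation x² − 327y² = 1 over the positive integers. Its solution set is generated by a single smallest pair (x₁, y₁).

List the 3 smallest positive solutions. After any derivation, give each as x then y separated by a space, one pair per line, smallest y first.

√327 = [18; 12,36, …], period ℓ=2 (even) → k=1
k=0  a_k=18  p_k/q_k = 18/1
k=1  a_k=12  p_k/q_k = 217/12
fundamental: x₁=217, y₁=12  (since 47089 − 327·144 = 1)
n=2: (217,12)∘(217,12) = (217·217+327·12·12, 217·12+12·217) = (94177,5208)
n=3: (94177,5208)∘(217,12) = (217·94177+327·12·5208, 217·5208+12·94177) = (40872601,2260260)

217 12
94177 5208
40872601 2260260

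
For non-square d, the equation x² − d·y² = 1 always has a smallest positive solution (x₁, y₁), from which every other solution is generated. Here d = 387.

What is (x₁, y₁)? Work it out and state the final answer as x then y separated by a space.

[19; 1,2,19,2,1,38] for √387; ℓ=6 ⇒ convergent index 5
step 0: (19, 1)  from 19·(1,0) + (0,1)
step 1: (20, 1)  from 1·(19,1) + (1,0)
…
step 4: (2341, 119)  from 2·(1141,58) + (59,3)
step 5: (3482, 177)  from 1·(2341,119) + (1141,58)
(x₁, y₁) = (3482, 177);  3482² − 387·177² = 1 ✓

3482 177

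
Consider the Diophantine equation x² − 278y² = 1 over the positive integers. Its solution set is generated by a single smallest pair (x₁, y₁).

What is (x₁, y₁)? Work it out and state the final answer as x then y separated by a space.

2501 150

[16; 1,2,16,2,1,32] for √278; ℓ=6 ⇒ convergent index 5
a_0=16:  p_0=16·1+0=16,  q_0=16·0+1=1
…
a_2=2:  p_2=2·17+16=50,  q_2=2·1+1=3
…
a_4=2:  p_4=2·817+50=1684,  q_4=2·49+3=101
a_5=1:  p_5=1·1684+817=2501,  q_5=1·101+49=150
fundamental: x₁=2501, y₁=150  (since 6255001 − 278·22500 = 1)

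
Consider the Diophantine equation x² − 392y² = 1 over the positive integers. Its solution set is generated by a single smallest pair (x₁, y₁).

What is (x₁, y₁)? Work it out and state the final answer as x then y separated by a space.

√392 → a₀=19, period (1,3,1,38); ℓ=4 even so k=3
a_0=19:  p_0=19·1+0=19,  q_0=19·0+1=1
a_1=1:  p_1=1·19+1=20,  q_1=1·1+0=1
a_2=3:  p_2=3·20+19=79,  q_2=3·1+1=4
a_3=1:  p_3=1·79+20=99,  q_3=1·4+1=5
(x₁, y₁) = (99, 5);  99² − 392·5² = 1 ✓

99 5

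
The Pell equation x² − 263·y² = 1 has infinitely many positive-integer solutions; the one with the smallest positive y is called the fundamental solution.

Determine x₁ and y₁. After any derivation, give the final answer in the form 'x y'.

[16; 4,1,1,1,1,15,1,1,1,1,4,32] for √263; ℓ=12 ⇒ convergent index 11
i=0: a=16 ⇒ p=16, q=1
i=1: a=4 ⇒ p=65, q=4
i=2: a=1 ⇒ p=81, q=5
i=3: a=1 ⇒ p=146, q=9
i=4: a=1 ⇒ p=227, q=14
…
i=6: a=15 ⇒ p=5822, q=359
i=7: a=1 ⇒ p=6195, q=382
i=8: a=1 ⇒ p=12017, q=741
i=9: a=1 ⇒ p=18212, q=1123
i=10: a=1 ⇒ p=30229, q=1864
i=11: a=4 ⇒ p=139128, q=8579
fundamental: x₁=139128, y₁=8579  (since 19356600384 − 263·73599241 = 1)

139128 8579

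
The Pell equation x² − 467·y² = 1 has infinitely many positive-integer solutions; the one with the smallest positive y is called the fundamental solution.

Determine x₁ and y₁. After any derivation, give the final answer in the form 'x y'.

1625626 75225

[21; 1,1,1,1,3,…,1,1,42] for √467; ℓ=14 ⇒ convergent index 13
i=0: a=21 ⇒ p=21, q=1
i=1: a=1 ⇒ p=22, q=1
…
i=4: a=1 ⇒ p=108, q=5
…
i=6: a=3 ⇒ p=1275, q=59
i=7: a=21 ⇒ p=27164, q=1257
i=8: a=3 ⇒ p=82767, q=3830
…
i=10: a=1 ⇒ p=358232, q=16577
i=11: a=1 ⇒ p=633697, q=29324
i=12: a=1 ⇒ p=991929, q=45901
i=13: a=1 ⇒ p=1625626, q=75225
fundamental: x₁=1625626, y₁=75225  (since 2642659891876 − 467·5658800625 = 1)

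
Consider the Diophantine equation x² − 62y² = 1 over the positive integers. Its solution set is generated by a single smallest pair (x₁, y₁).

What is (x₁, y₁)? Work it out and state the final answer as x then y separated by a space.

63 8

√62 = [7; 1,6,1,14, …], period ℓ=4 (even) → k=3
step 0: (7, 1)  from 7·(1,0) + (0,1)
step 1: (8, 1)  from 1·(7,1) + (1,0)
step 2: (55, 7)  from 6·(8,1) + (7,1)
step 3: (63, 8)  from 1·(55,7) + (8,1)
→ (63, 8).  Check: 63²=3969, 62·8²=3968, difference 1.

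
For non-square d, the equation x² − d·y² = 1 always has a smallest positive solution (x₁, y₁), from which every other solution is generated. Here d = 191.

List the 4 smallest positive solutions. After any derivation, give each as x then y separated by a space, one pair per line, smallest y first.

8994000 650783
161784071999999 11706284604000
2910171887135973018000 210572647456751349217
52348171905801720863712000001 3787780782452031563430792000

[13; 1,4,1,1,3,…,4,1,26] for √191; ℓ=16 ⇒ convergent index 15
k=0  a_k=13  p_k/q_k = 13/1
…
k=2  a_k=4  p_k/q_k = 69/5
k=3  a_k=1  p_k/q_k = 83/6
k=4  a_k=1  p_k/q_k = 152/11
k=5  a_k=3  p_k/q_k = 539/39
k=6  a_k=2  p_k/q_k = 1230/89
…
k=8  a_k=13  p_k/q_k = 40217/2910
k=9  a_k=2  p_k/q_k = 83433/6037
…
k=12  a_k=1  p_k/q_k = 911765/65973
k=13  a_k=1  p_k/q_k = 1616447/116962
k=14  a_k=4  p_k/q_k = 7377553/533821
k=15  a_k=1  p_k/q_k = 8994000/650783
fundamental: x₁=8994000, y₁=650783  (since 80892036000000 − 191·423518513089 = 1)
(8994000+650783√191)^2 = 161784071999999 + 11706284604000√191
(8994000+650783√191)^3 = 2910171887135973018000 + 210572647456751349217√191
(8994000+650783√191)^4 = 52348171905801720863712000001 + 3787780782452031563430792000√191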